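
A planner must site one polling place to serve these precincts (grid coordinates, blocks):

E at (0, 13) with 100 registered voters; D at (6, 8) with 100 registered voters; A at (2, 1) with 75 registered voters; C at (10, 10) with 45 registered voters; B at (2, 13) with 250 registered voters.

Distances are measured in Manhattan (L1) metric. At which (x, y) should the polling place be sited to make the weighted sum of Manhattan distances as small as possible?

(2, 13)

Manhattan distance separates: Σwᵢ(|x−xᵢ|+|y−yᵢ|) = Σwᵢ|x−xᵢ| + Σwᵢ|y−yᵢ|, so x and y are optimised independently as 1-D weighted medians.
Total weight W = 570; half = 285.
x-coordinate, sorted with cumulative weight:
  x=0 (E, w=100) cum 100
  x=2 (A, w=75) cum 175
  x=2 (B, w=250) cum 425  ← median
  x=6 (D, w=100) cum 525
  x=10 (C, w=45) cum 570
⇒ x* = 2
y-coordinate, sorted with cumulative weight:
  y=1 (A, w=75) cum 75
  y=8 (D, w=100) cum 175
  y=10 (C, w=45) cum 220
  y=13 (E, w=100) cum 320  ← median
  y=13 (B, w=250) cum 570
⇒ y* = 13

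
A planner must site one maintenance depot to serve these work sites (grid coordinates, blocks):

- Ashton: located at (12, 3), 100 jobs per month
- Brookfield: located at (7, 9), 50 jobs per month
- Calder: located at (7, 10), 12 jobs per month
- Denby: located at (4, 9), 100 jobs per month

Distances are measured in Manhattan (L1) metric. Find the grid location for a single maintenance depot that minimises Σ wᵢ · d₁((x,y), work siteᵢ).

Manhattan distance separates: Σwᵢ(|x−xᵢ|+|y−yᵢ|) = Σwᵢ|x−xᵢ| + Σwᵢ|y−yᵢ|, so x and y are optimised independently as 1-D weighted medians.
Total weight W = 262; half = 131.
x-coordinate, sorted with cumulative weight:
  x=4 (Denby, w=100) cum 100
  x=7 (Brookfield, w=50) cum 150  ← median
  x=7 (Calder, w=12) cum 162
  x=12 (Ashton, w=100) cum 262
⇒ x* = 7
y-coordinate, sorted with cumulative weight:
  y=3 (Ashton, w=100) cum 100
  y=9 (Brookfield, w=50) cum 150  ← median
  y=9 (Denby, w=100) cum 250
  y=10 (Calder, w=12) cum 262
⇒ y* = 9

(7, 9)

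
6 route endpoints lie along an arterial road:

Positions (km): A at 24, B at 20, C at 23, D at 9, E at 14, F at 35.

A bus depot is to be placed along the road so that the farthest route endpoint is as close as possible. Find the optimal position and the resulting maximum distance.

The 1-center on a line is the midpoint of the two extreme points: leftmost at 9, rightmost at 35.
Optimal location = (9 + 35)/2 = 22; maximum distance = (35 − 9)/2 = 13.

location 22, max distance 13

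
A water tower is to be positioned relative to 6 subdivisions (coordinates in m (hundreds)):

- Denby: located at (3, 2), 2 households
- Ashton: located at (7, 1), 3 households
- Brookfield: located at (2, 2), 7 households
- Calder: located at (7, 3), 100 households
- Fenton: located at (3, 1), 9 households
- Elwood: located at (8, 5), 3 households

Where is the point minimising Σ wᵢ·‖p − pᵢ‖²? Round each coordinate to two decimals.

(6.39, 2.78)

The minimiser of Σwᵢ‖p−pᵢ‖² is the weighted centroid p* = (Σwᵢpᵢ)/(Σwᵢ).
Σwᵢ = 124.
Σwᵢxᵢ = 2·3 + 3·7 + 7·2 + 100·7 + 9·3 + 3·8 = 792.
Σwᵢyᵢ = 2·2 + 3·1 + 7·2 + 100·3 + 9·1 + 3·5 = 345.
x* = 792/124 = 6.39, y* = 345/124 = 2.78.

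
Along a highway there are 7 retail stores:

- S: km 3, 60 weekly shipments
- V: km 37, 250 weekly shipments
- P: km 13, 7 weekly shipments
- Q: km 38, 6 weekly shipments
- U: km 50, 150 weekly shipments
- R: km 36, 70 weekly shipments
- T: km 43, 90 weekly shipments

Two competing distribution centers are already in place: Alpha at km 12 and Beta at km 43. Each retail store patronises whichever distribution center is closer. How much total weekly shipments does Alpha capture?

67

The indifferent point is the midpoint (12+43)/2 = 27.5; retail stores left of it (closer to Alpha at 12) go to Alpha, those right go to Beta.
  S at 3 (w=60) → Alpha
  P at 13 (w=7) → Alpha
  R at 36 (w=70) → Beta
  V at 37 (w=250) → Beta
  Q at 38 (w=6) → Beta
  T at 43 (w=90) → Beta
  U at 50 (w=150) → Beta
Alpha captures 67; Beta captures 566.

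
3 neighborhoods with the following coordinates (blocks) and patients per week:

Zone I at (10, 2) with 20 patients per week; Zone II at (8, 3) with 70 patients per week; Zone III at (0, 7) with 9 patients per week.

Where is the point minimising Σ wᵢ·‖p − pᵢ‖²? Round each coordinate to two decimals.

(7.68, 3.16)

The minimiser of Σwᵢ‖p−pᵢ‖² is the weighted centroid p* = (Σwᵢpᵢ)/(Σwᵢ).
Σwᵢ = 99.
Σwᵢxᵢ = 20·10 + 70·8 + 9·0 = 760.
Σwᵢyᵢ = 20·2 + 70·3 + 9·7 = 313.
x* = 760/99 = 7.68, y* = 313/99 = 3.16.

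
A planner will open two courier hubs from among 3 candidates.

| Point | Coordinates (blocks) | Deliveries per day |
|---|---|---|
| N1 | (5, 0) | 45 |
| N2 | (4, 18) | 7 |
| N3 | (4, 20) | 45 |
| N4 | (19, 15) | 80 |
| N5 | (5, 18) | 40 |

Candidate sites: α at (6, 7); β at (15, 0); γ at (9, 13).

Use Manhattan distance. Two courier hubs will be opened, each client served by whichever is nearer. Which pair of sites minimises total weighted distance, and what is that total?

{α, γ}, total 2290

Evaluate every pair (each demand assigned to the nearer of the two):
  {α, γ}: total = 2290
  {β, γ}: total = 2380
  {α, β}: total = 3126
Best pair: {α, γ} with total 2290.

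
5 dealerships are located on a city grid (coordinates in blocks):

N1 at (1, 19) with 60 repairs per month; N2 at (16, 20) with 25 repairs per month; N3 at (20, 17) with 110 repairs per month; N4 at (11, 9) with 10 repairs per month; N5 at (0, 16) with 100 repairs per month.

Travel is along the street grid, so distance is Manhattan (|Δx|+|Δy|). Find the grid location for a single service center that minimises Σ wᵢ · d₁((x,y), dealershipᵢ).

Manhattan distance separates: Σwᵢ(|x−xᵢ|+|y−yᵢ|) = Σwᵢ|x−xᵢ| + Σwᵢ|y−yᵢ|, so x and y are optimised independently as 1-D weighted medians.
Total weight W = 305; half = 152.5.
x-coordinate, sorted with cumulative weight:
  x=0 (N5, w=100) cum 100
  x=1 (N1, w=60) cum 160  ← median
  x=11 (N4, w=10) cum 170
  x=16 (N2, w=25) cum 195
  x=20 (N3, w=110) cum 305
⇒ x* = 1
y-coordinate, sorted with cumulative weight:
  y=9 (N4, w=10) cum 10
  y=16 (N5, w=100) cum 110
  y=17 (N3, w=110) cum 220  ← median
  y=19 (N1, w=60) cum 280
  y=20 (N2, w=25) cum 305
⇒ y* = 17

(1, 17)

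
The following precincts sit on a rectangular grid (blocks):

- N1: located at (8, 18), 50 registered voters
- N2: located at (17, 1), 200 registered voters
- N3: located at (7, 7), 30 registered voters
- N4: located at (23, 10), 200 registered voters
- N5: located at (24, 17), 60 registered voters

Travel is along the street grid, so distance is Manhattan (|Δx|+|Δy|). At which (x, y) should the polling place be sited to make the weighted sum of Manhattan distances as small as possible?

Manhattan distance separates: Σwᵢ(|x−xᵢ|+|y−yᵢ|) = Σwᵢ|x−xᵢ| + Σwᵢ|y−yᵢ|, so x and y are optimised independently as 1-D weighted medians.
Total weight W = 540; half = 270.
x-coordinate, sorted with cumulative weight:
  x=7 (N3, w=30) cum 30
  x=8 (N1, w=50) cum 80
  x=17 (N2, w=200) cum 280  ← median
  x=23 (N4, w=200) cum 480
  x=24 (N5, w=60) cum 540
⇒ x* = 17
y-coordinate, sorted with cumulative weight:
  y=1 (N2, w=200) cum 200
  y=7 (N3, w=30) cum 230
  y=10 (N4, w=200) cum 430  ← median
  y=17 (N5, w=60) cum 490
  y=18 (N1, w=50) cum 540
⇒ y* = 10

(17, 10)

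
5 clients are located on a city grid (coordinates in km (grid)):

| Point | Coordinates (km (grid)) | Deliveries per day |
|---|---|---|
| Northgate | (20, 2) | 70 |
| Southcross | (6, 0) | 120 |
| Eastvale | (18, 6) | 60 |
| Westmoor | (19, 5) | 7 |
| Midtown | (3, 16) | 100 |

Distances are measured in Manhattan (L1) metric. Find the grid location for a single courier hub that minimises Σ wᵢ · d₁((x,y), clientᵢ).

Manhattan distance separates: Σwᵢ(|x−xᵢ|+|y−yᵢ|) = Σwᵢ|x−xᵢ| + Σwᵢ|y−yᵢ|, so x and y are optimised independently as 1-D weighted medians.
Total weight W = 357; half = 178.5.
x-coordinate, sorted with cumulative weight:
  x=3 (Midtown, w=100) cum 100
  x=6 (Southcross, w=120) cum 220  ← median
  x=18 (Eastvale, w=60) cum 280
  x=19 (Westmoor, w=7) cum 287
  x=20 (Northgate, w=70) cum 357
⇒ x* = 6
y-coordinate, sorted with cumulative weight:
  y=0 (Southcross, w=120) cum 120
  y=2 (Northgate, w=70) cum 190  ← median
  y=5 (Westmoor, w=7) cum 197
  y=6 (Eastvale, w=60) cum 257
  y=16 (Midtown, w=100) cum 357
⇒ y* = 2

(6, 2)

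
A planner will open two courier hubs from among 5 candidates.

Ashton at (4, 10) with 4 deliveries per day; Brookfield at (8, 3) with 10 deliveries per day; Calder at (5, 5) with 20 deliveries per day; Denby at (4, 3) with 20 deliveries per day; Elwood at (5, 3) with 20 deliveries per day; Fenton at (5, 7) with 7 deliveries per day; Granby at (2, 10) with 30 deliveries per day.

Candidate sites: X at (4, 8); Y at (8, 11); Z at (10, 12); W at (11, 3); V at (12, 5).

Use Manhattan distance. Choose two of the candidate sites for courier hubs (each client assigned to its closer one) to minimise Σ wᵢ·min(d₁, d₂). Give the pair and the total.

Evaluate every pair (each demand assigned to the nearer of the two):
  {X, W}: total = 472
  {X, V}: total = 502
  {X, Y}: total = 522
  {X, Z}: total = 532
  {Y, W}: total = 729
  {Z, W}: total = 852
  {Y, V}: total = 859
  {Z, V}: total = 975
  {W, V}: total = 995
  {Y, Z}: total = 999
Best pair: {X, W} with total 472.

{X, W}, total 472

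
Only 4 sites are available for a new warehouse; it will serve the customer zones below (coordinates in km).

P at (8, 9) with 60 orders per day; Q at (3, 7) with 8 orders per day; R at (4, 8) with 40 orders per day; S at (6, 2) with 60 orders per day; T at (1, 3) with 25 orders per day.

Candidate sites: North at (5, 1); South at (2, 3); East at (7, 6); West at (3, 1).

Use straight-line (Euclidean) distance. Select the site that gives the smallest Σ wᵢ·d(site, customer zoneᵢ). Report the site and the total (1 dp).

Total weighted distance at each candidate:
  North (5, 1): total = 1042.7
  South (2, 3): total = 1029.9
  East (7, 6): total = 782.0
  West (3, 1): total = 1157.3
Minimum is at East with total 782.0 km.

East, total 782.0 km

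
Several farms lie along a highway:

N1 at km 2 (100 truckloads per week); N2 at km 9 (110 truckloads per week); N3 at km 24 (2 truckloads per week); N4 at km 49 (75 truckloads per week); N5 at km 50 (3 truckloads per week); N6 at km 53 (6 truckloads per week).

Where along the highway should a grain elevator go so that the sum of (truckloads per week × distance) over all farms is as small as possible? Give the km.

x = 9

For a sum of weighted absolute distances on a line, the optimum is the weighted median (not the mean). Total weight W = 296; half-weight = 148.
Sort by position and accumulate weight:
  km 2 (N1, w=100) → cum 100
  km 9 (N2, w=110) → cum 210  ≥ 148 → median here
  km 24 (N3, w=2) → cum 212
  km 49 (N4, w=75) → cum 287
  km 50 (N5, w=3) → cum 290
  km 53 (N6, w=6) → cum 296
Optimal location: km 9.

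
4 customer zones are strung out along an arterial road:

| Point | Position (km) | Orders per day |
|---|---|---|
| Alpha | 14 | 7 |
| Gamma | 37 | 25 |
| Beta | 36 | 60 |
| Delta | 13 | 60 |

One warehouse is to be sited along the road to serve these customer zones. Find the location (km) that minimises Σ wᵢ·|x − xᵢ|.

For a sum of weighted absolute distances on a line, the optimum is the weighted median (not the mean). Total weight W = 152; half-weight = 76.
Sort by position and accumulate weight:
  km 13 (Delta, w=60) → cum 60
  km 14 (Alpha, w=7) → cum 67
  km 36 (Beta, w=60) → cum 127  ≥ 76 → median here
  km 37 (Gamma, w=25) → cum 152
Optimal location: km 36.

x = 36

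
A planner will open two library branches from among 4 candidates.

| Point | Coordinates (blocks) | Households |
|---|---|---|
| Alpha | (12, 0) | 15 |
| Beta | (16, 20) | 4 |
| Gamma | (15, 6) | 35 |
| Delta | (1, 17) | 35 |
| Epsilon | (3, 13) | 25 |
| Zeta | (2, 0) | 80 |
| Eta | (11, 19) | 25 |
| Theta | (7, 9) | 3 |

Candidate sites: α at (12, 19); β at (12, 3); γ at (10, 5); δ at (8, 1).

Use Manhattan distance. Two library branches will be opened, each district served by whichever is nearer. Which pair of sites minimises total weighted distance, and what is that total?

Evaluate every pair (each demand assigned to the nearer of the two):
  {α, δ}: total = 1957
  {α, β}: total = 2203
  {α, γ}: total = 2251
  {γ, δ}: total = 2435
  {β, δ}: total = 2581
  {β, γ}: total = 2885
Best pair: {α, δ} with total 1957.

{α, δ}, total 1957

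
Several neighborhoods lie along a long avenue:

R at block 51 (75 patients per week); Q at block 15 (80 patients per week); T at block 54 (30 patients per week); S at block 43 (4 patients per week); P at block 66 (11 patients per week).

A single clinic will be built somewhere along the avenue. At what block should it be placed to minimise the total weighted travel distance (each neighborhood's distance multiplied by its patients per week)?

x = 51

For a sum of weighted absolute distances on a line, the optimum is the weighted median (not the mean). Total weight W = 200; half-weight = 100.
Sort by position and accumulate weight:
  block 15 (Q, w=80) → cum 80
  block 43 (S, w=4) → cum 84
  block 51 (R, w=75) → cum 159  ≥ 100 → median here
  block 54 (T, w=30) → cum 189
  block 66 (P, w=11) → cum 200
Optimal location: block 51.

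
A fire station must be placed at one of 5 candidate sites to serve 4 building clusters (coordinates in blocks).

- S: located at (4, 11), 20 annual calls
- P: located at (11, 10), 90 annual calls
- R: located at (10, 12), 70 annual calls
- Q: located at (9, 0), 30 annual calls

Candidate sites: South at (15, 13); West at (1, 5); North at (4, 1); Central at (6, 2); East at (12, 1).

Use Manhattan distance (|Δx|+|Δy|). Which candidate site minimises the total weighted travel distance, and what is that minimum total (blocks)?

South, total 1880 blocks

Total weighted distance at each candidate:
  South (15, 13): total = 1880
  West (1, 5): total = 3040
  North (4, 1): total = 3010
  Central (6, 2): total = 2520
  East (12, 1): total = 2290
Minimum is at South with total 1880 blocks.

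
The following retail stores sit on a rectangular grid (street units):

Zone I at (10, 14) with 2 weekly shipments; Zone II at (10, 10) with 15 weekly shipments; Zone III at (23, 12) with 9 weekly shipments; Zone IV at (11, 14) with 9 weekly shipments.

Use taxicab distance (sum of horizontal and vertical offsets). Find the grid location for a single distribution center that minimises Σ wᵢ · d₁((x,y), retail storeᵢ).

(11, 12)

Manhattan distance separates: Σwᵢ(|x−xᵢ|+|y−yᵢ|) = Σwᵢ|x−xᵢ| + Σwᵢ|y−yᵢ|, so x and y are optimised independently as 1-D weighted medians.
Total weight W = 35; half = 17.5.
x-coordinate, sorted with cumulative weight:
  x=10 (Zone I, w=2) cum 2
  x=10 (Zone II, w=15) cum 17
  x=11 (Zone IV, w=9) cum 26  ← median
  x=23 (Zone III, w=9) cum 35
⇒ x* = 11
y-coordinate, sorted with cumulative weight:
  y=10 (Zone II, w=15) cum 15
  y=12 (Zone III, w=9) cum 24  ← median
  y=14 (Zone I, w=2) cum 26
  y=14 (Zone IV, w=9) cum 35
⇒ y* = 12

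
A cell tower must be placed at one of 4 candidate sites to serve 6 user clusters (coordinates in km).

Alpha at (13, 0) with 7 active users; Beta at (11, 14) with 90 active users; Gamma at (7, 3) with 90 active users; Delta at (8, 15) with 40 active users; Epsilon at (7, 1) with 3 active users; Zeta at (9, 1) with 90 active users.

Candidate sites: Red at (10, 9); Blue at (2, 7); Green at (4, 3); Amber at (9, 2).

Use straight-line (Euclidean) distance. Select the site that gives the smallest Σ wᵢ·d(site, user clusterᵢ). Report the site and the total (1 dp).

Amber, total 1945.7 km

Total weighted distance at each candidate:
  Red (10, 9): total = 2133.3
  Blue (2, 7): total = 2946.9
  Green (4, 3): total = 2511.3
  Amber (9, 2): total = 1945.7
Minimum is at Amber with total 1945.7 km.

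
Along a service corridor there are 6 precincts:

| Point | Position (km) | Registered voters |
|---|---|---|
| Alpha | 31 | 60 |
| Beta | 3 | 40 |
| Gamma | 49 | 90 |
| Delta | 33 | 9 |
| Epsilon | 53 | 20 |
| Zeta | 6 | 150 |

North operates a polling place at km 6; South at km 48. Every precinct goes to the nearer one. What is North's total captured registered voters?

The indifferent point is the midpoint (6+48)/2 = 27; precincts left of it (closer to North at 6) go to North, those right go to South.
  Beta at 3 (w=40) → North
  Zeta at 6 (w=150) → North
  Alpha at 31 (w=60) → South
  Delta at 33 (w=9) → South
  Gamma at 49 (w=90) → South
  Epsilon at 53 (w=20) → South
North captures 190; South captures 179.

190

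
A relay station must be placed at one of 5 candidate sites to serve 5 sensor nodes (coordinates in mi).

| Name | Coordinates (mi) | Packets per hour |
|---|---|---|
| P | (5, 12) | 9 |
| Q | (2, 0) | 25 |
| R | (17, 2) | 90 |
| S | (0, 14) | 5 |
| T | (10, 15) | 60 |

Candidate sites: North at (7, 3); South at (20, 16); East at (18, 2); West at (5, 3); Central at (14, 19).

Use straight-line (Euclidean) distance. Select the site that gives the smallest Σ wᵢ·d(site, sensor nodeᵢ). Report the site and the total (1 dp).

Total weighted distance at each candidate:
  North (7, 3): total = 1940.6
  South (20, 16): total = 2733.9
  East (18, 2): total = 1664.8
  West (5, 3): total = 2111.2
  Central (14, 19): total = 2631.8
Minimum is at East with total 1664.8 mi.

East, total 1664.8 mi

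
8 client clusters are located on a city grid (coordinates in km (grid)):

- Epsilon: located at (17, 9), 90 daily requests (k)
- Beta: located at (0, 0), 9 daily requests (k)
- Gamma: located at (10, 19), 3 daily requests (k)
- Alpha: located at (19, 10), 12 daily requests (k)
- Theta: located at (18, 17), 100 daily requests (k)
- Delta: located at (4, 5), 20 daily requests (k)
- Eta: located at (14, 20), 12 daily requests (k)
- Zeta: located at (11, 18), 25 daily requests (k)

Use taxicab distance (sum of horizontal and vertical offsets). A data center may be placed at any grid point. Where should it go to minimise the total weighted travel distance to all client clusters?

Manhattan distance separates: Σwᵢ(|x−xᵢ|+|y−yᵢ|) = Σwᵢ|x−xᵢ| + Σwᵢ|y−yᵢ|, so x and y are optimised independently as 1-D weighted medians.
Total weight W = 271; half = 135.5.
x-coordinate, sorted with cumulative weight:
  x=0 (Beta, w=9) cum 9
  x=4 (Delta, w=20) cum 29
  x=10 (Gamma, w=3) cum 32
  x=11 (Zeta, w=25) cum 57
  x=14 (Eta, w=12) cum 69
  x=17 (Epsilon, w=90) cum 159  ← median
  x=18 (Theta, w=100) cum 259
  x=19 (Alpha, w=12) cum 271
⇒ x* = 17
y-coordinate, sorted with cumulative weight:
  y=0 (Beta, w=9) cum 9
  y=5 (Delta, w=20) cum 29
  y=9 (Epsilon, w=90) cum 119
  y=10 (Alpha, w=12) cum 131
  y=17 (Theta, w=100) cum 231  ← median
  y=18 (Zeta, w=25) cum 256
  y=19 (Gamma, w=3) cum 259
  y=20 (Eta, w=12) cum 271
⇒ y* = 17

(17, 17)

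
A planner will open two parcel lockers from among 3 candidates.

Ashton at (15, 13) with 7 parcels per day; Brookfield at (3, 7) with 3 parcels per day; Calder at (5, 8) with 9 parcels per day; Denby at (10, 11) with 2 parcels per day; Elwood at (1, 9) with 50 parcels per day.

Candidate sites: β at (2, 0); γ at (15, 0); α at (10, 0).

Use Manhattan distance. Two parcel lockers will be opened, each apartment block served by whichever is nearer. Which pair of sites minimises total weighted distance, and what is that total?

Evaluate every pair (each demand assigned to the nearer of the two):
  {β, γ}: total = 746
  {β, α}: total = 771
  {γ, α}: total = 1172
Best pair: {β, γ} with total 746.

{β, γ}, total 746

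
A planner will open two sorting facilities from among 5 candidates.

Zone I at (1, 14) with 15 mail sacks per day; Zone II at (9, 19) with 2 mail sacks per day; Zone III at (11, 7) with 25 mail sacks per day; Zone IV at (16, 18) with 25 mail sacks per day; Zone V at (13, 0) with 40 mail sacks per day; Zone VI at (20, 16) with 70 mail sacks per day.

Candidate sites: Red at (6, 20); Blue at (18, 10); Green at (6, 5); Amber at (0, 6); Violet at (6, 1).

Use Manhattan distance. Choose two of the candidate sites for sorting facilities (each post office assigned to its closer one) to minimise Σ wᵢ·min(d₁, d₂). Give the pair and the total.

Evaluate every pair (each demand assigned to the nearer of the two):
  {Blue, Violet}: total = 1686
  {Blue, Green}: total = 1709
  {Blue, Amber}: total = 1831
  {Red, Blue}: total = 1833
  {Red, Violet}: total = 2328
  {Red, Green}: total = 2388
  {Red, Amber}: total = 2763
  {Green, Violet}: total = 3064
  {Green, Amber}: total = 3149
  {Amber, Violet}: total = 3477
Best pair: {Blue, Violet} with total 1686.

{Blue, Violet}, total 1686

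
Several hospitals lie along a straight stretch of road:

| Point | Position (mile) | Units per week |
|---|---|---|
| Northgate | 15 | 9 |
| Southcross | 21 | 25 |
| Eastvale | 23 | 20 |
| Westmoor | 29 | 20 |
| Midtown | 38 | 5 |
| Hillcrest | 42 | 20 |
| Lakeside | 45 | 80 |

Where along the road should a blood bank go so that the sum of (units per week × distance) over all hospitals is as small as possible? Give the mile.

For a sum of weighted absolute distances on a line, the optimum is the weighted median (not the mean). Total weight W = 179; half-weight = 89.5.
Sort by position and accumulate weight:
  mile 15 (Northgate, w=9) → cum 9
  mile 21 (Southcross, w=25) → cum 34
  mile 23 (Eastvale, w=20) → cum 54
  mile 29 (Westmoor, w=20) → cum 74
  mile 38 (Midtown, w=5) → cum 79
  mile 42 (Hillcrest, w=20) → cum 99  ≥ 89.5 → median here
  mile 45 (Lakeside, w=80) → cum 179
Optimal location: mile 42.

x = 42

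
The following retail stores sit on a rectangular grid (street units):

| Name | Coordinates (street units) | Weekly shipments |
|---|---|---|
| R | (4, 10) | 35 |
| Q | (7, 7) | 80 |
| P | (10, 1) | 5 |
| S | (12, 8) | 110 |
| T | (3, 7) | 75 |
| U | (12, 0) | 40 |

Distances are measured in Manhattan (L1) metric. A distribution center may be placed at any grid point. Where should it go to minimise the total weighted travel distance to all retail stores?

Manhattan distance separates: Σwᵢ(|x−xᵢ|+|y−yᵢ|) = Σwᵢ|x−xᵢ| + Σwᵢ|y−yᵢ|, so x and y are optimised independently as 1-D weighted medians.
Total weight W = 345; half = 172.5.
x-coordinate, sorted with cumulative weight:
  x=3 (T, w=75) cum 75
  x=4 (R, w=35) cum 110
  x=7 (Q, w=80) cum 190  ← median
  x=10 (P, w=5) cum 195
  x=12 (S, w=110) cum 305
  x=12 (U, w=40) cum 345
⇒ x* = 7
y-coordinate, sorted with cumulative weight:
  y=0 (U, w=40) cum 40
  y=1 (P, w=5) cum 45
  y=7 (Q, w=80) cum 125
  y=7 (T, w=75) cum 200  ← median
  y=8 (S, w=110) cum 310
  y=10 (R, w=35) cum 345
⇒ y* = 7

(7, 7)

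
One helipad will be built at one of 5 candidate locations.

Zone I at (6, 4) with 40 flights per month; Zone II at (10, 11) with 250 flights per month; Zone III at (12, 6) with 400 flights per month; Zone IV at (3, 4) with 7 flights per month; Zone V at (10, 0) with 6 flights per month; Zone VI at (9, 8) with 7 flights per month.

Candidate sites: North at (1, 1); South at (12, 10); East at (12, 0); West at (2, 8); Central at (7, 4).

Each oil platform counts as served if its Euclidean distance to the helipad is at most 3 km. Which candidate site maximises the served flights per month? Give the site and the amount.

Coverage radius r = 3 km; a point is covered iff (Δx)²+(Δy)² ≤ 3² = 9.
  North (1, 1): covers {none} → 0
  South (12, 10): covers {Zone II} → 250
  East (12, 0): covers {Zone V} → 6
  West (2, 8): covers {none} → 0
  Central (7, 4): covers {Zone I} → 40
Maximum coverage at South: 250 flights per month.

South, covering 250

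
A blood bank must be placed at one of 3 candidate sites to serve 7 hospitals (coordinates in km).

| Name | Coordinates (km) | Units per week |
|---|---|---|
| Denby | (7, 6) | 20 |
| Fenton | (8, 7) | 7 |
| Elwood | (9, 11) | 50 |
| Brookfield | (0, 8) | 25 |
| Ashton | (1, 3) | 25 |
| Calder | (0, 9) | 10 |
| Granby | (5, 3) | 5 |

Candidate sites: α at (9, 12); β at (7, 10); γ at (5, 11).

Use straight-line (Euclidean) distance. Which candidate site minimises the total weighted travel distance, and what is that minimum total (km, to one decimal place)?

Total weighted distance at each candidate:
  α (9, 12): total = 903.6
  β (7, 10): total = 733.5
  γ (5, 11): total = 805.9
Minimum is at β with total 733.5 km.

β, total 733.5 km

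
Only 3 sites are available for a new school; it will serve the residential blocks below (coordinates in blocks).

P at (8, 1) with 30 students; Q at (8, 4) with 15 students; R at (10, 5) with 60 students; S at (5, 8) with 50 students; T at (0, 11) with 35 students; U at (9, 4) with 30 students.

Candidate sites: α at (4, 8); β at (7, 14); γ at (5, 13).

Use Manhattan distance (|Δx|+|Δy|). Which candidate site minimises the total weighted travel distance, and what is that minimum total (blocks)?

α, total 1555 blocks

Total weighted distance at each candidate:
  α (4, 8): total = 1555
  β (7, 14): total = 2415
  γ (5, 13): total = 2295
Minimum is at α with total 1555 blocks.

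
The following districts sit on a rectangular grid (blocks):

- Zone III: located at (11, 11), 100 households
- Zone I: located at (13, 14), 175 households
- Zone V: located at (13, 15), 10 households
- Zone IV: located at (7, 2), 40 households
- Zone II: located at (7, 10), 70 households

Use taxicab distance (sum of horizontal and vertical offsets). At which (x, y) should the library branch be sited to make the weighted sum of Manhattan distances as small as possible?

Manhattan distance separates: Σwᵢ(|x−xᵢ|+|y−yᵢ|) = Σwᵢ|x−xᵢ| + Σwᵢ|y−yᵢ|, so x and y are optimised independently as 1-D weighted medians.
Total weight W = 395; half = 197.5.
x-coordinate, sorted with cumulative weight:
  x=7 (Zone IV, w=40) cum 40
  x=7 (Zone II, w=70) cum 110
  x=11 (Zone III, w=100) cum 210  ← median
  x=13 (Zone I, w=175) cum 385
  x=13 (Zone V, w=10) cum 395
⇒ x* = 11
y-coordinate, sorted with cumulative weight:
  y=2 (Zone IV, w=40) cum 40
  y=10 (Zone II, w=70) cum 110
  y=11 (Zone III, w=100) cum 210  ← median
  y=14 (Zone I, w=175) cum 385
  y=15 (Zone V, w=10) cum 395
⇒ y* = 11

(11, 11)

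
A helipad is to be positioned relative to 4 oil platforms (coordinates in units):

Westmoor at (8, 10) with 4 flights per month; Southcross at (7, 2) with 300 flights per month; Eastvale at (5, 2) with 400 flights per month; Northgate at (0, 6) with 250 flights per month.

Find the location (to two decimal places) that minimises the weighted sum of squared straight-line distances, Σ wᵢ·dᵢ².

The minimiser of Σwᵢ‖p−pᵢ‖² is the weighted centroid p* = (Σwᵢpᵢ)/(Σwᵢ).
Σwᵢ = 954.
Σwᵢxᵢ = 4·8 + 300·7 + 400·5 + 250·0 = 4132.
Σwᵢyᵢ = 4·10 + 300·2 + 400·2 + 250·6 = 2940.
x* = 4132/954 = 4.33, y* = 2940/954 = 3.08.

(4.33, 3.08)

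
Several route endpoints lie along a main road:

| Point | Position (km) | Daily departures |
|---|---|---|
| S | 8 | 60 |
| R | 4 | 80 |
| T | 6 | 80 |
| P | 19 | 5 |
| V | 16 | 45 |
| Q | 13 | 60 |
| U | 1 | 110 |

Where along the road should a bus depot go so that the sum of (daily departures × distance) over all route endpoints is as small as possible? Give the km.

For a sum of weighted absolute distances on a line, the optimum is the weighted median (not the mean). Total weight W = 440; half-weight = 220.
Sort by position and accumulate weight:
  km 1 (U, w=110) → cum 110
  km 4 (R, w=80) → cum 190
  km 6 (T, w=80) → cum 270  ≥ 220 → median here
  km 8 (S, w=60) → cum 330
  km 13 (Q, w=60) → cum 390
  km 16 (V, w=45) → cum 435
  km 19 (P, w=5) → cum 440
Optimal location: km 6.

x = 6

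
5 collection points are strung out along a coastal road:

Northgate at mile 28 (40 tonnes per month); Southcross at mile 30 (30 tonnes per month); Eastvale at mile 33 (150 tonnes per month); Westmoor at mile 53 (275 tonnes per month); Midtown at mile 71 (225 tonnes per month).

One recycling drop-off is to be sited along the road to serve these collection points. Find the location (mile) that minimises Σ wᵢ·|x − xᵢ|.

x = 53

For a sum of weighted absolute distances on a line, the optimum is the weighted median (not the mean). Total weight W = 720; half-weight = 360.
Sort by position and accumulate weight:
  mile 28 (Northgate, w=40) → cum 40
  mile 30 (Southcross, w=30) → cum 70
  mile 33 (Eastvale, w=150) → cum 220
  mile 53 (Westmoor, w=275) → cum 495  ≥ 360 → median here
  mile 71 (Midtown, w=225) → cum 720
Optimal location: mile 53.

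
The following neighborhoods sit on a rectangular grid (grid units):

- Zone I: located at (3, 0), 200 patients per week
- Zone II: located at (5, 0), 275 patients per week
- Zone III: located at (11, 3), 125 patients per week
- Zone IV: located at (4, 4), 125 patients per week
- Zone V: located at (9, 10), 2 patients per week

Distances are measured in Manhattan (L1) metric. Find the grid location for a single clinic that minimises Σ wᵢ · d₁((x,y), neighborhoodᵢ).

Manhattan distance separates: Σwᵢ(|x−xᵢ|+|y−yᵢ|) = Σwᵢ|x−xᵢ| + Σwᵢ|y−yᵢ|, so x and y are optimised independently as 1-D weighted medians.
Total weight W = 727; half = 363.5.
x-coordinate, sorted with cumulative weight:
  x=3 (Zone I, w=200) cum 200
  x=4 (Zone IV, w=125) cum 325
  x=5 (Zone II, w=275) cum 600  ← median
  x=9 (Zone V, w=2) cum 602
  x=11 (Zone III, w=125) cum 727
⇒ x* = 5
y-coordinate, sorted with cumulative weight:
  y=0 (Zone I, w=200) cum 200
  y=0 (Zone II, w=275) cum 475  ← median
  y=3 (Zone III, w=125) cum 600
  y=4 (Zone IV, w=125) cum 725
  y=10 (Zone V, w=2) cum 727
⇒ y* = 0

(5, 0)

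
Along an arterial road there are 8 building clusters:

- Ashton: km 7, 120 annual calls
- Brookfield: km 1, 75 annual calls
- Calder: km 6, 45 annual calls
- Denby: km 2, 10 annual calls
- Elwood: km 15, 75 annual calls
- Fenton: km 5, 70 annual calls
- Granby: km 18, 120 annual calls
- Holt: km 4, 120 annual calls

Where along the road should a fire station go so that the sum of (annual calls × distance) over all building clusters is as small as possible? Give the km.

x = 6

For a sum of weighted absolute distances on a line, the optimum is the weighted median (not the mean). Total weight W = 635; half-weight = 317.5.
Sort by position and accumulate weight:
  km 1 (Brookfield, w=75) → cum 75
  km 2 (Denby, w=10) → cum 85
  km 4 (Holt, w=120) → cum 205
  km 5 (Fenton, w=70) → cum 275
  km 6 (Calder, w=45) → cum 320  ≥ 317.5 → median here
  km 7 (Ashton, w=120) → cum 440
  km 15 (Elwood, w=75) → cum 515
  km 18 (Granby, w=120) → cum 635
Optimal location: km 6.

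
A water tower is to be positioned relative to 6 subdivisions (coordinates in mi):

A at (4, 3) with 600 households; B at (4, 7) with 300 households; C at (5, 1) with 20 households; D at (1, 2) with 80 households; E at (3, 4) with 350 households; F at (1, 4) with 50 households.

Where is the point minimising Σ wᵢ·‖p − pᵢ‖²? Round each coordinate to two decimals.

The minimiser of Σwᵢ‖p−pᵢ‖² is the weighted centroid p* = (Σwᵢpᵢ)/(Σwᵢ).
Σwᵢ = 1400.
Σwᵢxᵢ = 600·4 + 300·4 + 20·5 + 80·1 + 350·3 + 50·1 = 4880.
Σwᵢyᵢ = 600·3 + 300·7 + 20·1 + 80·2 + 350·4 + 50·4 = 5680.
x* = 4880/1400 = 3.49, y* = 5680/1400 = 4.06.

(3.49, 4.06)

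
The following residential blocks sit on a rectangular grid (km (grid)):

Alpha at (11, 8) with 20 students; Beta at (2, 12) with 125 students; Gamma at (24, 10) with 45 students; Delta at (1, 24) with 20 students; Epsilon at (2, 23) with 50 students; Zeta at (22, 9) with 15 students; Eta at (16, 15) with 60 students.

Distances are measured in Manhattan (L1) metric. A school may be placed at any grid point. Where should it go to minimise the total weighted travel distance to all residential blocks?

(2, 12)

Manhattan distance separates: Σwᵢ(|x−xᵢ|+|y−yᵢ|) = Σwᵢ|x−xᵢ| + Σwᵢ|y−yᵢ|, so x and y are optimised independently as 1-D weighted medians.
Total weight W = 335; half = 167.5.
x-coordinate, sorted with cumulative weight:
  x=1 (Delta, w=20) cum 20
  x=2 (Beta, w=125) cum 145
  x=2 (Epsilon, w=50) cum 195  ← median
  x=11 (Alpha, w=20) cum 215
  x=16 (Eta, w=60) cum 275
  x=22 (Zeta, w=15) cum 290
  x=24 (Gamma, w=45) cum 335
⇒ x* = 2
y-coordinate, sorted with cumulative weight:
  y=8 (Alpha, w=20) cum 20
  y=9 (Zeta, w=15) cum 35
  y=10 (Gamma, w=45) cum 80
  y=12 (Beta, w=125) cum 205  ← median
  y=15 (Eta, w=60) cum 265
  y=23 (Epsilon, w=50) cum 315
  y=24 (Delta, w=20) cum 335
⇒ y* = 12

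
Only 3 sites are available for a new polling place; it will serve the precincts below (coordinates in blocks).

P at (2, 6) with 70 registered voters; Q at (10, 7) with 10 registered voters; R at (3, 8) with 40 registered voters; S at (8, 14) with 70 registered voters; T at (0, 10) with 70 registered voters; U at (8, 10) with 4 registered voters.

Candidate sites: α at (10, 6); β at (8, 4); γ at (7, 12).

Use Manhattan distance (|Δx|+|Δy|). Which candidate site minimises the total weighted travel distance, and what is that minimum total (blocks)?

Total weighted distance at each candidate:
  α (10, 6): total = 2634
  β (8, 4): total = 2674
  γ (7, 12): total = 2022
Minimum is at γ with total 2022 blocks.

γ, total 2022 blocks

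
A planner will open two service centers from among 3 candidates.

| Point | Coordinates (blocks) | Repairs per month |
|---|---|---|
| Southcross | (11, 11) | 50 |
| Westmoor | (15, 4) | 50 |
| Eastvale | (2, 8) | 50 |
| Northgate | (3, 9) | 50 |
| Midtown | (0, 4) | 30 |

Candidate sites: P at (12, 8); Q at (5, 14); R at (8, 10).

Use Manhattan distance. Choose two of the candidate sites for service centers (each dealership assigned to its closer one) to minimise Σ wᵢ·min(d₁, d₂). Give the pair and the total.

{P, R}, total 1670

Evaluate every pair (each demand assigned to the nearer of the two):
  {P, R}: total = 1670
  {P, Q}: total = 1800
  {Q, R}: total = 1970
Best pair: {P, R} with total 1670.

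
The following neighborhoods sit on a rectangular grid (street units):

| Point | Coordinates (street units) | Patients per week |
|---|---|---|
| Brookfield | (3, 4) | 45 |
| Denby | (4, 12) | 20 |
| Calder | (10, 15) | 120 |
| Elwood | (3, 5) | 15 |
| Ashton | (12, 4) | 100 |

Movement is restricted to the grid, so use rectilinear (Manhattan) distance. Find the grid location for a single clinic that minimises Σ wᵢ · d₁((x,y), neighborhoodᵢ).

(10, 5)

Manhattan distance separates: Σwᵢ(|x−xᵢ|+|y−yᵢ|) = Σwᵢ|x−xᵢ| + Σwᵢ|y−yᵢ|, so x and y are optimised independently as 1-D weighted medians.
Total weight W = 300; half = 150.
x-coordinate, sorted with cumulative weight:
  x=3 (Brookfield, w=45) cum 45
  x=3 (Elwood, w=15) cum 60
  x=4 (Denby, w=20) cum 80
  x=10 (Calder, w=120) cum 200  ← median
  x=12 (Ashton, w=100) cum 300
⇒ x* = 10
y-coordinate, sorted with cumulative weight:
  y=4 (Brookfield, w=45) cum 45
  y=4 (Ashton, w=100) cum 145
  y=5 (Elwood, w=15) cum 160  ← median
  y=12 (Denby, w=20) cum 180
  y=15 (Calder, w=120) cum 300
⇒ y* = 5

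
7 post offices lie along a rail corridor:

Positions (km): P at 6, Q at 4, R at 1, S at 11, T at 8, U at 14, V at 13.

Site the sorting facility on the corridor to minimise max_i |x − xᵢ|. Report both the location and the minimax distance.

location 7.5, max distance 6.5

The 1-center on a line is the midpoint of the two extreme points: leftmost at 1, rightmost at 14.
Optimal location = (1 + 14)/2 = 7.5; maximum distance = (14 − 1)/2 = 6.5.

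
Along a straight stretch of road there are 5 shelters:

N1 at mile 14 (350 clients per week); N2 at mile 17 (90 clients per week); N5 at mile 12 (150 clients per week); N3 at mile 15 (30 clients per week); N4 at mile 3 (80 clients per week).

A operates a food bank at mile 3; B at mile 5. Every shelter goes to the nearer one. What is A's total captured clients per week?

80

The indifferent point is the midpoint (3+5)/2 = 4; shelters left of it (closer to A at 3) go to A, those right go to B.
  N4 at 3 (w=80) → A
  N5 at 12 (w=150) → B
  N1 at 14 (w=350) → B
  N3 at 15 (w=30) → B
  N2 at 17 (w=90) → B
A captures 80; B captures 620.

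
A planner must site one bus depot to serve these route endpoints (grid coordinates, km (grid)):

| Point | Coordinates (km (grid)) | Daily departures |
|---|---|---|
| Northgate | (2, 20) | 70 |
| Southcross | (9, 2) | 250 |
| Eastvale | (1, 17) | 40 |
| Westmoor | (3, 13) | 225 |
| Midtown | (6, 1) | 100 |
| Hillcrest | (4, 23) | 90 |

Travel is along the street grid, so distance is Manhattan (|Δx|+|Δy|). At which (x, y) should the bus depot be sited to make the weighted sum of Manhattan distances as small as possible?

(4, 13)

Manhattan distance separates: Σwᵢ(|x−xᵢ|+|y−yᵢ|) = Σwᵢ|x−xᵢ| + Σwᵢ|y−yᵢ|, so x and y are optimised independently as 1-D weighted medians.
Total weight W = 775; half = 387.5.
x-coordinate, sorted with cumulative weight:
  x=1 (Eastvale, w=40) cum 40
  x=2 (Northgate, w=70) cum 110
  x=3 (Westmoor, w=225) cum 335
  x=4 (Hillcrest, w=90) cum 425  ← median
  x=6 (Midtown, w=100) cum 525
  x=9 (Southcross, w=250) cum 775
⇒ x* = 4
y-coordinate, sorted with cumulative weight:
  y=1 (Midtown, w=100) cum 100
  y=2 (Southcross, w=250) cum 350
  y=13 (Westmoor, w=225) cum 575  ← median
  y=17 (Eastvale, w=40) cum 615
  y=20 (Northgate, w=70) cum 685
  y=23 (Hillcrest, w=90) cum 775
⇒ y* = 13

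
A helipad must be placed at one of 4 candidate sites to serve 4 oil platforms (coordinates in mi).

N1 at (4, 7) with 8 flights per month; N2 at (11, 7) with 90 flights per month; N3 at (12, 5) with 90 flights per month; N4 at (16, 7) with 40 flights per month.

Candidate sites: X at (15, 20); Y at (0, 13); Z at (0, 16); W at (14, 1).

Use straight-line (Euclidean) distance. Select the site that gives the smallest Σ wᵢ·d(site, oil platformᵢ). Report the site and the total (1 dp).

W, total 1352.5 mi

Total weighted distance at each candidate:
  X (15, 20): total = 3258.6
  Y (0, 13): total = 3166.9
  Z (0, 16): total = 3557.3
  W (14, 1): total = 1352.5
Minimum is at W with total 1352.5 mi.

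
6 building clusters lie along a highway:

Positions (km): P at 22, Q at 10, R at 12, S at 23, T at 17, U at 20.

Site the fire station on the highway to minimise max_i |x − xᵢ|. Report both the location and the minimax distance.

The 1-center on a line is the midpoint of the two extreme points: leftmost at 10, rightmost at 23.
Optimal location = (10 + 23)/2 = 16.5; maximum distance = (23 − 10)/2 = 6.5.

location 16.5, max distance 6.5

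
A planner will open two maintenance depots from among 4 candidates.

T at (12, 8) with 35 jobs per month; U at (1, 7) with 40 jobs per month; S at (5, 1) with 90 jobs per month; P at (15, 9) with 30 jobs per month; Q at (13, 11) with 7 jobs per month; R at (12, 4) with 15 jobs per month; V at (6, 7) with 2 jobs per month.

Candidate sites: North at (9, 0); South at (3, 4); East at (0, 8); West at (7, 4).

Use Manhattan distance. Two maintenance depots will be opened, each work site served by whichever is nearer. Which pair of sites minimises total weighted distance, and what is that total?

{East, West}, total 1409

Evaluate every pair (each demand assigned to the nearer of the two):
  {East, West}: total = 1409
  {South, West}: total = 1529
  {North, East}: total = 1589
  {North, West}: total = 1689
  {South, East}: total = 1689
  {North, South}: total = 1707
Best pair: {East, West} with total 1409.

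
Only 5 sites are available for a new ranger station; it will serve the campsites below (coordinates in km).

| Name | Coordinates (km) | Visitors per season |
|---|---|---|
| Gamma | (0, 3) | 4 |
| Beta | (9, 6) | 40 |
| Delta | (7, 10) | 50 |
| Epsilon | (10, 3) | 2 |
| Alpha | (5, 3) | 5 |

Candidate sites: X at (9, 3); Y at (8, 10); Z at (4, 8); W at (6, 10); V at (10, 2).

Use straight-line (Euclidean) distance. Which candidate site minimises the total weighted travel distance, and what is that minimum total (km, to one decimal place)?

Total weighted distance at each candidate:
  X (9, 3): total = 542.0
  Y (8, 10): total = 310.1
  Z (4, 8): total = 462.4
  W (6, 10): total = 338.4
  V (10, 2): total = 659.8
Minimum is at Y with total 310.1 km.

Y, total 310.1 km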